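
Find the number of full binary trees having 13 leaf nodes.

A full binary tree with L leaves has L−1 internal nodes and is counted by C_{L−1}; L = 13 gives C_12.
C_12 = C(24,12)/13 = 2704156/13 = 208012.

208012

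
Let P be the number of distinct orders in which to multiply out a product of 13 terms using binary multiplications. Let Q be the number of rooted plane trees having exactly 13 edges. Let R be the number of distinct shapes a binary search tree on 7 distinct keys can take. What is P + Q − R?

950483

Bracketing 13 factors into binary products is counted by C_{13−1} = C_12. So P = C_12 = 208012.
Rooted ordered trees with n edges are counted by C_n; here n = 13. So Q = C_13 = 742900.
There are C_n binary search tree shapes on n keys; with n = 7 that is C_7. So R = C_7 = 429.
P + Q − R = 208012 + 742900 − 429 = 950483.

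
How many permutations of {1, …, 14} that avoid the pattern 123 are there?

2674440

For any fixed pattern of length 3, the pattern-avoiding permutations of [14] number C_14.
C_14 = 2674440.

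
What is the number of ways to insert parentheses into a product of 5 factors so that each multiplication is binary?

14

Bracketing 5 factors into binary products is counted by C_{5−1} = C_4.
C_4 = C_3 · 2(2·3+1)/(3+2) = 5 · 14/5 = 14.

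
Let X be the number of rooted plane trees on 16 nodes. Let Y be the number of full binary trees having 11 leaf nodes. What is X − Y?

Rooted ordered (plane) trees on m nodes have m−1 edges and are counted by C_{m−1}; m = 16 gives C_15. So X = C_15 = 9694845.
Full binary trees with 11 leaves have 11−1 = 10 internal nodes, so there are C_10 of them. So Y = C_10 = 16796.
X − Y = 9694845 − 16796 = 9678049.

9678049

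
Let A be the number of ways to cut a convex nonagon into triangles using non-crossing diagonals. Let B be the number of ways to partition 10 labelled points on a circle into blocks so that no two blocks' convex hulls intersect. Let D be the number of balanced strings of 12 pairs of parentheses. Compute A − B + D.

191645

The number of triangulations of a 9-gon is the Catalan number C_7 (index = sides − 2). So A = C_7 = 429.
The non-crossing partitions of [10] form a lattice of size C_10. So B = C_10 = 16796.
With 12 pairs the number of balanced bracket strings is the Catalan number C_12. So D = C_12 = 208012.
A − B + D = 429 − 16796 + 208012 = 191645.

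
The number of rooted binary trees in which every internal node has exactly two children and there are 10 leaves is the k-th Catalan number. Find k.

9

Full binary trees with 10 leaves have 10−1 = 9 internal nodes, so there are C_9 of them.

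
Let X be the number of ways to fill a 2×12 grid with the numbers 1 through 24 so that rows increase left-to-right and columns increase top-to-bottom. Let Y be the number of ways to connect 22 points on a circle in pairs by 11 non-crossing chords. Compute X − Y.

149226

Standard Young tableaux of shape 2×n are counted by C_n; here n = 12. So X = C_12 = 208012.
Non-crossing perfect matchings of 2n points on a circle are counted by C_n; with 22 points, n = 11. So Y = C_11 = 58786.
X − Y = 208012 − 58786 = 149226.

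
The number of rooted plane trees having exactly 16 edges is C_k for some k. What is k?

16

Rooted ordered trees with n edges are counted by C_n; here n = 16.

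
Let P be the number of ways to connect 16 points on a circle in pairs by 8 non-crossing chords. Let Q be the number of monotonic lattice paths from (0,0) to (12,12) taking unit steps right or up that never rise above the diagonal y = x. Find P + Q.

Pairing 16 circle points by 8 non-crossing chords gives C_8 matchings. So P = C_8 = 1430.
Monotone paths in an n×n grid that stay weakly below the diagonal are counted by C_n; here n = 12. So Q = C_12 = 208012.
P + Q = 1430 + 208012 = 209442.

209442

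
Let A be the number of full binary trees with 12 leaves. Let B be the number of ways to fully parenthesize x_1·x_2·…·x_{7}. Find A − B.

58654

Full binary trees with 12 leaves have 12−1 = 11 internal nodes, so there are C_11 of them. So A = C_11 = 58786.
Ways to associate a product of 7 factors correspond to binary trees on 7 leaves, so the count is C_6. So B = C_6 = 132.
A − B = 58786 − 132 = 58654.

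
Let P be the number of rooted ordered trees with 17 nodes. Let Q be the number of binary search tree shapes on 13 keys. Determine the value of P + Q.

36100570

Rooted ordered (plane) trees on m nodes have m−1 edges and are counted by C_{m−1}; m = 17 gives C_16. So P = C_16 = 35357670.
Rooted binary trees with 13 nodes (each child slot possibly empty) number C_13. So Q = C_13 = 742900.
P + Q = 35357670 + 742900 = 36100570.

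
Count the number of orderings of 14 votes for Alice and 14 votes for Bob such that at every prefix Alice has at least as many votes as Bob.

Ballot sequences with n votes each where one side never trails are Dyck words, counted by C_n; here n = 14.
C_14 = 2674440.

2674440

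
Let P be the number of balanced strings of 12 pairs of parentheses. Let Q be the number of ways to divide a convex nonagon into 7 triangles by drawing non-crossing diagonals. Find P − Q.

207583

With 12 pairs the number of balanced bracket strings is the Catalan number C_12. So P = C_12 = 208012.
Triangulations of a convex m-gon are counted by C_{m−2}; with m = 9 this is C_7. So Q = C_7 = 429.
P − Q = 208012 − 429 = 207583.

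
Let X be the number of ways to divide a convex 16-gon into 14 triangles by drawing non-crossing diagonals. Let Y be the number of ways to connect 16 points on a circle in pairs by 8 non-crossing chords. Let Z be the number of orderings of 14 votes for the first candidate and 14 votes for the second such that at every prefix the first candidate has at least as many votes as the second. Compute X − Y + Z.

5347450

The number of triangulations of a 16-gon is the Catalan number C_14 (index = sides − 2). So X = C_14 = 2674440.
Pairing 16 circle points by 8 non-crossing chords gives C_8 matchings. So Y = C_8 = 1430.
Ballot sequences with n votes each where one side never trails are Dyck words, counted by C_n; here n = 14. So Z = C_14 = 2674440.
X − Y + Z = 2674440 − 1430 + 2674440 = 5347450.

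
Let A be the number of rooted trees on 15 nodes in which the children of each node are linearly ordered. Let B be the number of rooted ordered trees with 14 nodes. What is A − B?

Rooted ordered (plane) trees on m nodes have m−1 edges and are counted by C_{m−1}; m = 15 gives C_14. So A = C_14 = 2674440.
A rooted plane tree on 14 nodes has 13 edges, and such trees are counted by C_13. So B = C_13 = 742900.
A − B = 2674440 − 742900 = 1931540.

1931540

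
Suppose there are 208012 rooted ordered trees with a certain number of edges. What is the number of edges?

Rooted ordered trees with n edges are counted by C_n; 208012 = C_12.

12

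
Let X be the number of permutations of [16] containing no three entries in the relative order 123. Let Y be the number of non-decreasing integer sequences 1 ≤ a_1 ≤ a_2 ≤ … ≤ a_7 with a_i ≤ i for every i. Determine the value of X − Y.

Permutations of [n] avoiding any single length-3 pattern are counted by C_n; here n = 16. So X = C_16 = 35357670.
Such sub-staircase sequences of length n are counted by C_n; here n = 7. So Y = C_7 = 429.
X − Y = 35357670 − 429 = 35357241.

35357241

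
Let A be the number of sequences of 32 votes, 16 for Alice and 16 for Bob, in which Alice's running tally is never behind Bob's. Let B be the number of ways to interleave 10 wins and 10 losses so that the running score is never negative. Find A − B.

35340874

Reading a vote for the leader as '(' and for the other as ')' turns such a sequence into a balanced string of 16 pairs, so the count is C_16. So A = C_16 = 35357670.
Reading a vote for the leader as '(' and for the other as ')' turns such a sequence into a balanced string of 10 pairs, so the count is C_10. So B = C_10 = 16796.
A − B = 35357670 − 16796 = 35340874.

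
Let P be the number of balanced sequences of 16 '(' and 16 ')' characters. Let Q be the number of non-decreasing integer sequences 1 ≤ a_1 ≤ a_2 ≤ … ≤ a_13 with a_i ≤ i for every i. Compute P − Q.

Balanced strings of n pairs of brackets are counted by C_n; here n = 16. So P = C_16 = 35357670.
Such sub-staircase sequences of length n are counted by C_n; here n = 13. So Q = C_13 = 742900.
P − Q = 35357670 − 742900 = 34614770.

34614770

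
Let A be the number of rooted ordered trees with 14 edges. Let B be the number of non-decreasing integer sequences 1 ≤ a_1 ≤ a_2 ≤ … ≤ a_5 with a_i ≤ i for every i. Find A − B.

2674398

A rooted plane tree with 14 edges has 15 nodes, and the count is C_14. So A = C_14 = 2674440.
Weakly increasing sequences with a_i ≤ i biject with Dyck paths of semilength 5, so there are C_5. So B = C_5 = 42.
A − B = 2674440 − 42 = 2674398.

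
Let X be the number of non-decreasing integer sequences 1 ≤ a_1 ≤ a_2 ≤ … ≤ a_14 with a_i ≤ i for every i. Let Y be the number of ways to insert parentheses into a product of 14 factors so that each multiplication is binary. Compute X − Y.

1931540

Such sub-staircase sequences of length n are counted by C_n; here n = 14. So X = C_14 = 2674440.
Bracketing 14 factors into binary products is counted by C_{14−1} = C_13. So Y = C_13 = 742900.
X − Y = 2674440 − 742900 = 1931540.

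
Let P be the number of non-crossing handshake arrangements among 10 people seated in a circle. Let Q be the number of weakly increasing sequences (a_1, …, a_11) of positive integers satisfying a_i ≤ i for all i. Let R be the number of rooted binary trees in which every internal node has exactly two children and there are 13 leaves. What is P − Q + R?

Non-crossing handshake pairings of 2n people are counted by C_n; 10 people gives n = 5. So P = C_5 = 42.
Such sub-staircase sequences of length n are counted by C_n; here n = 11. So Q = C_11 = 58786.
A full binary tree with L leaves has L−1 internal nodes and is counted by C_{L−1}; L = 13 gives C_12. So R = C_12 = 208012.
P − Q + R = 42 − 58786 + 208012 = 149268.

149268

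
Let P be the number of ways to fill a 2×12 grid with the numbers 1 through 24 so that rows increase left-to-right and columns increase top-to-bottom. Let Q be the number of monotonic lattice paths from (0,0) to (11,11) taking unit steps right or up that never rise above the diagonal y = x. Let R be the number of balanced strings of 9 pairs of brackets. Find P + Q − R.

261936

Standard Young tableaux of shape 2×n are counted by C_n; here n = 12. So P = C_12 = 208012.
Sub-diagonal monotone paths from (0,0) to (11,11) biject with Dyck paths of semilength 11, giving C_11. So Q = C_11 = 58786.
Balanced strings of n pairs of brackets are counted by C_n; here n = 9. So R = C_9 = 4862.
P + Q − R = 208012 + 58786 − 4862 = 261936.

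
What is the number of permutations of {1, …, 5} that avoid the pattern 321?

Permutations of [n] avoiding any single length-3 pattern are counted by C_n; here n = 5.
C_5 = C_4 · 2(2·4+1)/(4+2) = 14 · 18/6 = 42.

42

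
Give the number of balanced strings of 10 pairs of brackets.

With 10 pairs the number of balanced bracket strings is the Catalan number C_10.
C_10 = 16796.

16796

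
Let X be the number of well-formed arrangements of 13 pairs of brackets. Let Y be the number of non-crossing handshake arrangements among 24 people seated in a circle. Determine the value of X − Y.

A balanced arrangement of 13 bracket pairs is a Dyck word of semilength 13, so the count is C_13. So X = C_13 = 742900.
With 24 = 2·12 people, non-crossing handshake pairings are non-crossing perfect matchings on a circle, counted by C_12. So Y = C_12 = 208012.
X − Y = 742900 − 208012 = 534888.

534888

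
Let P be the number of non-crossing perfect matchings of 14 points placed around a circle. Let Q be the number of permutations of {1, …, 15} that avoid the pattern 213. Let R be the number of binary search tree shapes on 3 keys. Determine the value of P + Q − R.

9695269

Pairing 14 circle points by 7 non-crossing chords gives C_7 matchings. So P = C_7 = 429.
Permutations of [n] avoiding any single length-3 pattern are counted by C_n; here n = 15. So Q = C_15 = 9694845.
There are C_n binary search tree shapes on n keys; with n = 3 that is C_3. So R = C_3 = 5.
P + Q − R = 429 + 9694845 − 5 = 9695269.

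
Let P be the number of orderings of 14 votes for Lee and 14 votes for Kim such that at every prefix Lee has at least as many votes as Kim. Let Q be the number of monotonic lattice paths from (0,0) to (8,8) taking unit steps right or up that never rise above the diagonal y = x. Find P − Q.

2673010

Reading a vote for the leader as '(' and for the other as ')' turns such a sequence into a balanced string of 14 pairs, so the count is C_14. So P = C_14 = 2674440.
Monotone paths in an n×n grid that stay weakly below the diagonal are counted by C_n; here n = 8. So Q = C_8 = 1430.
P − Q = 2674440 − 1430 = 2673010.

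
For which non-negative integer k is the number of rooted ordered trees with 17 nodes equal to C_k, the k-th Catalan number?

A rooted plane tree on 17 nodes has 16 edges, and such trees are counted by C_16.

16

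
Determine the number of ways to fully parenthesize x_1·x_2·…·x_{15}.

2674440

Bracketing 15 factors into binary products is counted by C_{15−1} = C_14.
C_14 = C(28,14)/15 = 40116600/15 = 2674440.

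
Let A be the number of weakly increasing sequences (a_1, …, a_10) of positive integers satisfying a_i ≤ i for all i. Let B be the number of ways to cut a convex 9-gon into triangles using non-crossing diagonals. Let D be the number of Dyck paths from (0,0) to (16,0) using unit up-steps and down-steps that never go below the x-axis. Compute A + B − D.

Weakly increasing sequences with a_i ≤ i biject with Dyck paths of semilength 10, so there are C_10. So A = C_10 = 16796.
Triangulations of a convex m-gon are counted by C_{m−2}; with m = 9 this is C_7. So B = C_7 = 429.
A Dyck path with 8 up-steps and 8 down-steps has semilength 8, so there are C_8 of them. So D = C_8 = 1430.
A + B − D = 16796 + 429 − 1430 = 15795.

15795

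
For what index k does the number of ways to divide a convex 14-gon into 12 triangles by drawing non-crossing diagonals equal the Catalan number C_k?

12

A convex 14-gon is triangulated into 12 triangles, and the number of such triangulations is the Catalan number C_{14−2} = C_12.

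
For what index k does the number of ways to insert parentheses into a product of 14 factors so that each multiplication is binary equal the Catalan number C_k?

Parenthesizations of m factors correspond to full binary trees with m leaves, counted by C_{m−1}; m = 14 gives C_13.

13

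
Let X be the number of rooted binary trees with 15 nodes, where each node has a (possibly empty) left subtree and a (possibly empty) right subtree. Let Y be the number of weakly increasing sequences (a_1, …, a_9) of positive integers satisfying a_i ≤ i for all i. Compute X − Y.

There are C_n binary search tree shapes on n keys; with n = 15 that is C_15. So X = C_15 = 9694845.
Such sub-staircase sequences of length n are counted by C_n; here n = 9. So Y = C_9 = 4862.
X − Y = 9694845 − 4862 = 9689983.

9689983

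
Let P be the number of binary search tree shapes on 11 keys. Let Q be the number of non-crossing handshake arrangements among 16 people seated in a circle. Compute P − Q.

There are C_n binary search tree shapes on n keys; with n = 11 that is C_11. So P = C_11 = 58786.
Non-crossing handshake pairings of 2n people are counted by C_n; 16 people gives n = 8. So Q = C_8 = 1430.
P − Q = 58786 − 1430 = 57356.

57356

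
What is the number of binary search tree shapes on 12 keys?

208012

Binary trees (left/right distinguished) on n nodes are counted by C_n; here n = 12.
C_12 = C(24,12)/13 = 2704156/13 = 208012.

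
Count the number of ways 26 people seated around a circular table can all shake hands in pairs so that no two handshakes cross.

742900

With 26 = 2·13 people, non-crossing handshake pairings are non-crossing perfect matchings on a circle, counted by C_13.
C_13 = C(26,13)/14 = 10400600/14 = 742900.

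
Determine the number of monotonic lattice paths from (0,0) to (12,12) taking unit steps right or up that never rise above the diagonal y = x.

Sub-diagonal monotone paths from (0,0) to (12,12) biject with Dyck paths of semilength 12, giving C_12.
C_12 = C_11 · 2(2·11+1)/(11+2) = 58786 · 46/13 = 208012.

208012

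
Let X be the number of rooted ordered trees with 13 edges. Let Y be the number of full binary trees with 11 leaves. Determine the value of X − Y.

726104

Rooted ordered trees with n edges are counted by C_n; here n = 13. So X = C_13 = 742900.
A full binary tree with L leaves has L−1 internal nodes and is counted by C_{L−1}; L = 11 gives C_10. So Y = C_10 = 16796.
X − Y = 742900 − 16796 = 726104.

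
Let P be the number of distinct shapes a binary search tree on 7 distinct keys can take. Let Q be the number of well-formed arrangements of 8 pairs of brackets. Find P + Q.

Binary trees (left/right distinguished) on n nodes are counted by C_n; here n = 7. So P = C_7 = 429.
With 8 pairs the number of balanced bracket strings is the Catalan number C_8. So Q = C_8 = 1430.
P + Q = 429 + 1430 = 1859.

1859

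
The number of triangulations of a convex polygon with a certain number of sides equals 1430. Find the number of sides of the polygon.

Triangulations of a convex m-gon are counted by C_{m−2}; 1430 = C_8.
So m − 2 = 8, giving m = 10 sides.

10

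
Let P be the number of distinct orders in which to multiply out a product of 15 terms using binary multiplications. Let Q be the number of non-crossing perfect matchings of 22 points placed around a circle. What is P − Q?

Ways to associate a product of 15 factors correspond to binary trees on 15 leaves, so the count is C_14. So P = C_14 = 2674440.
Non-crossing perfect matchings of 2n points on a circle are counted by C_n; with 22 points, n = 11. So Q = C_11 = 58786.
P − Q = 2674440 − 58786 = 2615654.

2615654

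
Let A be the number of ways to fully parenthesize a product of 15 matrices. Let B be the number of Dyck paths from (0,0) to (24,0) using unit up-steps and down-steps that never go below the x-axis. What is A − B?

2466428

Bracketing 15 factors into binary products is counted by C_{15−1} = C_14. So A = C_14 = 2674440.
Paths of 12 up- and 12 down-steps that never dip below the axis are Dyck paths; their count is C_12. So B = C_12 = 208012.
A − B = 2674440 − 208012 = 2466428.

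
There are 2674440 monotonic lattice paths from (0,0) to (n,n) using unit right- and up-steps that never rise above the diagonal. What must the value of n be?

14

Such diagonal-avoiding paths in an n×n grid are counted by C_n, and C_14 = 2674440.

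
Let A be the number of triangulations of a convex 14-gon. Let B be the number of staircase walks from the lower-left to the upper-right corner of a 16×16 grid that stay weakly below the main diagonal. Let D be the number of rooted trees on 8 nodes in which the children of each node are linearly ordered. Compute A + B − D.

Triangulations of a convex m-gon are counted by C_{m−2}; with m = 14 this is C_12. So A = C_12 = 208012.
Monotone paths in an n×n grid that stay weakly below the diagonal are counted by C_n; here n = 16. So B = C_16 = 35357670.
Rooted ordered (plane) trees on m nodes have m−1 edges and are counted by C_{m−1}; m = 8 gives C_7. So D = C_7 = 429.
A + B − D = 208012 + 35357670 − 429 = 35565253.

35565253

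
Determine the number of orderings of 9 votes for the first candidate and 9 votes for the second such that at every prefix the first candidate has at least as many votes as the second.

4862

Reading a vote for the leader as '(' and for the other as ')' turns such a sequence into a balanced string of 9 pairs, so the count is C_9.
C_9 = C(18,9)/10 = 48620/10 = 4862.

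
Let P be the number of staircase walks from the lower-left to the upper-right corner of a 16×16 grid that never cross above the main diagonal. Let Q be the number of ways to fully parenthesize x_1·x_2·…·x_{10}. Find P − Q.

35352808

Sub-diagonal monotone paths from (0,0) to (16,16) biject with Dyck paths of semilength 16, giving C_16. So P = C_16 = 35357670.
Bracketing 10 factors into binary products is counted by C_{10−1} = C_9. So Q = C_9 = 4862.
P − Q = 35357670 − 4862 = 35352808.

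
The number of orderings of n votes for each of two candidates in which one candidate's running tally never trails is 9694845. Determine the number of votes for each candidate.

Such ballot sequences with n votes each are counted by C_n; 9694845 = C_15.

15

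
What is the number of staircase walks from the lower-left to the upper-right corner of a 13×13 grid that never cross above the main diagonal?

Monotone paths in an n×n grid that stay weakly below the diagonal are counted by C_n; here n = 13.
C_13 = C(26,13)/14 = 10400600/14 = 742900.

742900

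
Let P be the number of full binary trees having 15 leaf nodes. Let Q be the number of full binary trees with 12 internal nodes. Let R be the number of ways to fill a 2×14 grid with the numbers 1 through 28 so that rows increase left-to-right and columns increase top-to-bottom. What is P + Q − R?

Full binary trees with 15 leaves have 15−1 = 14 internal nodes, so there are C_14 of them. So P = C_14 = 2674440.
The number of full binary trees on 12 internal nodes is the Catalan number C_12. So Q = C_12 = 208012.
Standard Young tableaux of shape 2×n are counted by C_n; here n = 14. So R = C_14 = 2674440.
P + Q − R = 2674440 + 208012 − 2674440 = 208012.

208012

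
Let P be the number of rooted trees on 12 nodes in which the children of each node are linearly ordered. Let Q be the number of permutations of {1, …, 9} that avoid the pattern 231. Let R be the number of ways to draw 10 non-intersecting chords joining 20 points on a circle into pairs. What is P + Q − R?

Rooted ordered (plane) trees on m nodes have m−1 edges and are counted by C_{m−1}; m = 12 gives C_11. So P = C_11 = 58786.
Permutations of [n] avoiding any single length-3 pattern are counted by C_n; here n = 9. So Q = C_9 = 4862.
Pairing 20 circle points by 10 non-crossing chords gives C_10 matchings. So R = C_10 = 16796.
P + Q − R = 58786 + 4862 − 16796 = 46852.

46852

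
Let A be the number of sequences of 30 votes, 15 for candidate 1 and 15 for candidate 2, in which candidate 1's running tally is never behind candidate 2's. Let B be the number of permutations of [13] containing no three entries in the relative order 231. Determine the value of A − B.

8951945

Ballot sequences with n votes each where one side never trails are Dyck words, counted by C_n; here n = 15. So A = C_15 = 9694845.
For any fixed pattern of length 3, the pattern-avoiding permutations of [13] number C_13. So B = C_13 = 742900.
A − B = 9694845 − 742900 = 8951945.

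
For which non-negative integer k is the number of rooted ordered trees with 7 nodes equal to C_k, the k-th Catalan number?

Rooted ordered (plane) trees on m nodes have m−1 edges and are counted by C_{m−1}; m = 7 gives C_6.

6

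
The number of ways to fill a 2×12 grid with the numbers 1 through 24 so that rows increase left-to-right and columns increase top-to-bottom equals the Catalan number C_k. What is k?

12

By the hook-length formula (or a Dyck-path bijection), SYT of shape 2×12 number C_12.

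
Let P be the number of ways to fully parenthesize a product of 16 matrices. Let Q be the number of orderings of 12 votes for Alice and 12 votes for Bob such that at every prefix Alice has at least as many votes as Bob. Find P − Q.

9486833

Parenthesizations of m factors correspond to full binary trees with m leaves, counted by C_{m−1}; m = 16 gives C_15. So P = C_15 = 9694845.
Ballot sequences with n votes each where one side never trails are Dyck words, counted by C_n; here n = 12. So Q = C_12 = 208012.
P − Q = 9694845 − 208012 = 9486833.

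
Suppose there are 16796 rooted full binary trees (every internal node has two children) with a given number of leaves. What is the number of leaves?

11

Full binary trees with L leaves are counted by C_{L−1}, and C_10 = 16796.
So the index is 10, and the number of leaves is 10 + 1 = 11.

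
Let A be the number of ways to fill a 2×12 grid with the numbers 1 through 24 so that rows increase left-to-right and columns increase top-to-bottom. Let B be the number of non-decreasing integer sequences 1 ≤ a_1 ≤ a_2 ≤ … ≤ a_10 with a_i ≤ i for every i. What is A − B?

By the hook-length formula (or a Dyck-path bijection), SYT of shape 2×12 number C_12. So A = C_12 = 208012.
Such sub-staircase sequences of length n are counted by C_n; here n = 10. So B = C_10 = 16796.
A − B = 208012 − 16796 = 191216.

191216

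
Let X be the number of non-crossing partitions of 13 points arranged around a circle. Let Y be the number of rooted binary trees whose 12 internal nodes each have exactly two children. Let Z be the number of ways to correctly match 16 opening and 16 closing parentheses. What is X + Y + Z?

36308582

The non-crossing partitions of [13] form a lattice of size C_13. So X = C_13 = 742900.
The number of full binary trees on 12 internal nodes is the Catalan number C_12. So Y = C_12 = 208012.
With 16 pairs the number of balanced bracket strings is the Catalan number C_16. So Z = C_16 = 35357670.
X + Y + Z = 742900 + 208012 + 35357670 = 36308582.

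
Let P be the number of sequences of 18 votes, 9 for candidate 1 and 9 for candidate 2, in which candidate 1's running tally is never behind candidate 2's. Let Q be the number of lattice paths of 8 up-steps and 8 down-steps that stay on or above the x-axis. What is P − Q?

3432

Ballot sequences with n votes each where one side never trails are Dyck words, counted by C_n; here n = 9. So P = C_9 = 4862.
Paths of 8 up- and 8 down-steps that never dip below the axis are Dyck paths; their count is C_8. So Q = C_8 = 1430.
P − Q = 4862 − 1430 = 3432.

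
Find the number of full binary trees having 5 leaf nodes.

A full binary tree with L leaves has L−1 internal nodes and is counted by C_{L−1}; L = 5 gives C_4.
C_4 = C_3 · 2(2·3+1)/(3+2) = 5 · 14/5 = 14.

14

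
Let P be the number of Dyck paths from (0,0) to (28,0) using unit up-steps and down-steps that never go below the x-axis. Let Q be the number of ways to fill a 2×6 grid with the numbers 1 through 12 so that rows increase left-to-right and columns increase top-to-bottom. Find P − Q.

Dyck paths of semilength n (length 2n) are counted by C_n; here n = 14. So P = C_14 = 2674440.
Standard Young tableaux of shape 2×n are counted by C_n; here n = 6. So Q = C_6 = 132.
P − Q = 2674440 − 132 = 2674308.

2674308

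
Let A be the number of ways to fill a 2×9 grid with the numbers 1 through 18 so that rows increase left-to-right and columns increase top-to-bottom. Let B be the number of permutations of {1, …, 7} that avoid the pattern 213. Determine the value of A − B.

4433

By the hook-length formula (or a Dyck-path bijection), SYT of shape 2×9 number C_9. So A = C_9 = 4862.
Permutations of [n] avoiding any single length-3 pattern are counted by C_n; here n = 7. So B = C_7 = 429.
A − B = 4862 − 429 = 4433.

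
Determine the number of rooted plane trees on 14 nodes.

742900

A rooted plane tree on 14 nodes has 13 edges, and such trees are counted by C_13.
C_13 = C_12 · 2(2·12+1)/(12+2) = 208012 · 50/14 = 742900.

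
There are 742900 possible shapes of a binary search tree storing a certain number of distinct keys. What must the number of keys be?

13

Binary search tree shapes on n keys are counted by C_n. The Catalan number equal to 742900 is C_13.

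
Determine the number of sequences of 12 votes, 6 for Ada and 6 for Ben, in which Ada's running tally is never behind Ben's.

132

Reading a vote for the leader as '(' and for the other as ')' turns such a sequence into a balanced string of 6 pairs, so the count is C_6.
C_6 = C_5 · 2(2·5+1)/(5+2) = 42 · 22/7 = 132.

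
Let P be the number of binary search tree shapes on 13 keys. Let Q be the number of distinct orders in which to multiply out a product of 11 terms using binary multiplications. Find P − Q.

726104

Rooted binary trees with 13 nodes (each child slot possibly empty) number C_13. So P = C_13 = 742900.
Parenthesizations of m factors correspond to full binary trees with m leaves, counted by C_{m−1}; m = 11 gives C_10. So Q = C_10 = 16796.
P − Q = 742900 − 16796 = 726104.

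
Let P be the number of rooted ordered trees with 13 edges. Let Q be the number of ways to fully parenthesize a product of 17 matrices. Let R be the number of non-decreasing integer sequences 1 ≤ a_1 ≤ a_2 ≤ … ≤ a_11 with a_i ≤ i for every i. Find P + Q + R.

Rooted ordered trees with n edges are counted by C_n; here n = 13. So P = C_13 = 742900.
Ways to associate a product of 17 factors correspond to binary trees on 17 leaves, so the count is C_16. So Q = C_16 = 35357670.
Such sub-staircase sequences of length n are counted by C_n; here n = 11. So R = C_11 = 58786.
P + Q + R = 742900 + 35357670 + 58786 = 36159356.

36159356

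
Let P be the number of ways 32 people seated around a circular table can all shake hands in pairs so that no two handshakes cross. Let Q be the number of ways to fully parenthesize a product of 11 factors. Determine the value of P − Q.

35340874

Non-crossing handshake pairings of 2n people are counted by C_n; 32 people gives n = 16. So P = C_16 = 35357670.
Parenthesizations of m factors correspond to full binary trees with m leaves, counted by C_{m−1}; m = 11 gives C_10. So Q = C_10 = 16796.
P − Q = 35357670 − 16796 = 35340874.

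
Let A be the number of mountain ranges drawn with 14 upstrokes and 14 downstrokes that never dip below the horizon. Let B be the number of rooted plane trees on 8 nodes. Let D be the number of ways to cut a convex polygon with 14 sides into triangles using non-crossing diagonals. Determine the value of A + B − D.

2466857

A Dyck path with 14 up-steps and 14 down-steps has semilength 14, so there are C_14 of them. So A = C_14 = 2674440.
A rooted plane tree on 8 nodes has 7 edges, and such trees are counted by C_7. So B = C_7 = 429.
Triangulations of a convex m-gon are counted by C_{m−2}; with m = 14 this is C_12. So D = C_12 = 208012.
A + B − D = 2674440 + 429 − 208012 = 2466857.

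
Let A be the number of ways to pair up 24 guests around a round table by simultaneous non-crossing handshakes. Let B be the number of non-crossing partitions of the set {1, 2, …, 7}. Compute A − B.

With 24 = 2·12 people, non-crossing handshake pairings are non-crossing perfect matchings on a circle, counted by C_12. So A = C_12 = 208012.
Non-crossing partitions of an n-element set are counted by C_n; here n = 7. So B = C_7 = 429.
A − B = 208012 − 429 = 207583.

207583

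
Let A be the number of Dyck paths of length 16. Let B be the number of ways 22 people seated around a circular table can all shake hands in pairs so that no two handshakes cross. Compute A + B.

60216

A Dyck path with 8 up-steps and 8 down-steps has semilength 8, so there are C_8 of them. So A = C_8 = 1430.
Non-crossing handshake pairings of 2n people are counted by C_n; 22 people gives n = 11. So B = C_11 = 58786.
A + B = 1430 + 58786 = 60216.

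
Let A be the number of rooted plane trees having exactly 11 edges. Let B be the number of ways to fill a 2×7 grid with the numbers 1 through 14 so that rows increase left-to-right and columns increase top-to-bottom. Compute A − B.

Rooted ordered trees with n edges are counted by C_n; here n = 11. So A = C_11 = 58786.
By the hook-length formula (or a Dyck-path bijection), SYT of shape 2×7 number C_7. So B = C_7 = 429.
A − B = 58786 − 429 = 58357.

58357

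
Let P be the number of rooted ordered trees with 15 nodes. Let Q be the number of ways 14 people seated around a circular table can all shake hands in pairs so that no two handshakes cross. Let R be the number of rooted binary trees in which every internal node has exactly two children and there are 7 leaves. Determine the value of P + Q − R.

2674737

A rooted plane tree on 15 nodes has 14 edges, and such trees are counted by C_14. So P = C_14 = 2674440.
With 14 = 2·7 people, non-crossing handshake pairings are non-crossing perfect matchings on a circle, counted by C_7. So Q = C_7 = 429.
A full binary tree with L leaves has L−1 internal nodes and is counted by C_{L−1}; L = 7 gives C_6. So R = C_6 = 132.
P + Q − R = 2674440 + 429 − 132 = 2674737.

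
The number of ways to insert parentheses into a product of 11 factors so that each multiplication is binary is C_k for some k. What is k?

Ways to associate a product of 11 factors correspond to binary trees on 11 leaves, so the count is C_10.

10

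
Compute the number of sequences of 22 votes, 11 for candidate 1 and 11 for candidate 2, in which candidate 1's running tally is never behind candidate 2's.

Ballot sequences with n votes each where one side never trails are Dyck words, counted by C_n; here n = 11.
C_11 = 58786.

58786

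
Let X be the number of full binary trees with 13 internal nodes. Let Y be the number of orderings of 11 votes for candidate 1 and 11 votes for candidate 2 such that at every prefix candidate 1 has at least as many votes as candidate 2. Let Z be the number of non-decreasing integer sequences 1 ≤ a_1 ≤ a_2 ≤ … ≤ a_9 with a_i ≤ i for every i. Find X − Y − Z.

The number of full binary trees on 13 internal nodes is the Catalan number C_13. So X = C_13 = 742900.
Reading a vote for the leader as '(' and for the other as ')' turns such a sequence into a balanced string of 11 pairs, so the count is C_11. So Y = C_11 = 58786.
Weakly increasing sequences with a_i ≤ i biject with Dyck paths of semilength 9, so there are C_9. So Z = C_9 = 4862.
X − Y − Z = 742900 − 58786 − 4862 = 679252.

679252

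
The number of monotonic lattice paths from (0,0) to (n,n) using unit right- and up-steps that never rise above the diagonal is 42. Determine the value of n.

5

Such diagonal-avoiding paths in an n×n grid are counted by C_n, and C_5 = 42.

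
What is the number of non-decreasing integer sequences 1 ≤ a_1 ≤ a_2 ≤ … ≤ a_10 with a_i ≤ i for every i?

16796

Weakly increasing sequences with a_i ≤ i biject with Dyck paths of semilength 10, so there are C_10.
C_10 = 16796.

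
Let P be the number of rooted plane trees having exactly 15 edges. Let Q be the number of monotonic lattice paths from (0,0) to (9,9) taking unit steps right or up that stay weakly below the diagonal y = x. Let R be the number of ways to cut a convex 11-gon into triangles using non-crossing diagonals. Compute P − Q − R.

Rooted ordered trees with n edges are counted by C_n; here n = 15. So P = C_15 = 9694845.
Monotone paths in an n×n grid that stay weakly below the diagonal are counted by C_n; here n = 9. So Q = C_9 = 4862.
Triangulations of a convex m-gon are counted by C_{m−2}; with m = 11 this is C_9. So R = C_9 = 4862.
P − Q − R = 9694845 − 4862 − 4862 = 9685121.

9685121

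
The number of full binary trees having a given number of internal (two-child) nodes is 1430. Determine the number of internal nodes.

8

Full binary trees with n internal nodes are counted by C_n. Since C_8 = 1430, the index is 8.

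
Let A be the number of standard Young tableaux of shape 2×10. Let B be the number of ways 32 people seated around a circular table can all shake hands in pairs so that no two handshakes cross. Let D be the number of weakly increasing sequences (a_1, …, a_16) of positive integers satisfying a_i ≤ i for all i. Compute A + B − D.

By the hook-length formula (or a Dyck-path bijection), SYT of shape 2×10 number C_10. So A = C_10 = 16796.
Non-crossing handshake pairings of 2n people are counted by C_n; 32 people gives n = 16. So B = C_16 = 35357670.
Weakly increasing sequences with a_i ≤ i biject with Dyck paths of semilength 16, so there are C_16. So D = C_16 = 35357670.
A + B − D = 16796 + 35357670 − 35357670 = 16796.

16796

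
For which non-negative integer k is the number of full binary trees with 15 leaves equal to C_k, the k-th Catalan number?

Full binary trees with 15 leaves have 15−1 = 14 internal nodes, so there are C_14 of them.

14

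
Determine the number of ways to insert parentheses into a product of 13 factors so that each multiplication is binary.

Bracketing 13 factors into binary products is counted by C_{13−1} = C_12.
C_12 = C(24,12)/13 = 2704156/13 = 208012.

208012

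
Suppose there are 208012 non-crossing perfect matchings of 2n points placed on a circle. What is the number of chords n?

12

Non-crossing pairings of 2n points on a circle are counted by C_n. Since C_12 = 208012, the index is 12.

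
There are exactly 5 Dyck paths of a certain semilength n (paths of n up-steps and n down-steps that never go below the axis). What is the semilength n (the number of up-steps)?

3

Dyck paths of semilength n are counted by C_n; 5 = C_3.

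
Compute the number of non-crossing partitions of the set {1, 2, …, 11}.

The non-crossing partitions of [11] form a lattice of size C_11.
C_11 = C_10 · 2(2·10+1)/(10+2) = 16796 · 42/12 = 58786.

58786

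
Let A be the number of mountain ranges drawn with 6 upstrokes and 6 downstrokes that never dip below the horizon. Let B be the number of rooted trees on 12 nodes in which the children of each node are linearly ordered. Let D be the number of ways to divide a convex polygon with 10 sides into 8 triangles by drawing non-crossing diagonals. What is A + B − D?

A Dyck path with 6 up-steps and 6 down-steps has semilength 6, so there are C_6 of them. So A = C_6 = 132.
Rooted ordered (plane) trees on m nodes have m−1 edges and are counted by C_{m−1}; m = 12 gives C_11. So B = C_11 = 58786.
A convex 10-gon is triangulated into 8 triangles, and the number of such triangulations is the Catalan number C_{10−2} = C_8. So D = C_8 = 1430.
A + B − D = 132 + 58786 − 1430 = 57488.

57488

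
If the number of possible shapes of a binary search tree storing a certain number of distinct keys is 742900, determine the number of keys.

13

Binary search tree shapes on n keys are counted by C_n. Since C_13 = 742900, the index is 13.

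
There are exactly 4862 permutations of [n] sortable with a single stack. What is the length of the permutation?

9

Stack-sortable permutations of [n] are counted by C_n. The Catalan number equal to 4862 is C_9.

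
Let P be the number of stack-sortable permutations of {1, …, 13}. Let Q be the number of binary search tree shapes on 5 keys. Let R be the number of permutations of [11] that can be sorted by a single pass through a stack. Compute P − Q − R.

684072

By Knuth's characterisation, the stack-sortable permutations of length 13 are the 231-avoiders, numbering C_13. So P = C_13 = 742900.
Rooted binary trees with 5 nodes (each child slot possibly empty) number C_5. So Q = C_5 = 42.
By Knuth's characterisation, the stack-sortable permutations of length 11 are the 231-avoiders, numbering C_11. So R = C_11 = 58786.
P − Q − R = 742900 − 42 − 58786 = 684072.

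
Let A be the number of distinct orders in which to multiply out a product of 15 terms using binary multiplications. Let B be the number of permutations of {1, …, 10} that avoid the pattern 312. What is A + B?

2691236

Ways to associate a product of 15 factors correspond to binary trees on 15 leaves, so the count is C_14. So A = C_14 = 2674440.
For any fixed pattern of length 3, the pattern-avoiding permutations of [10] number C_10. So B = C_10 = 16796.
A + B = 2674440 + 16796 = 2691236.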